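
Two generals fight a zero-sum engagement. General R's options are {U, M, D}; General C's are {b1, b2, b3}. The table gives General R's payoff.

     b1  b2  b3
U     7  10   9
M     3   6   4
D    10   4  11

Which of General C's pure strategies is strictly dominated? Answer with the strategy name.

b3

b1 holds General R's payoff strictly below b3 in every row: 7 < 9, 3 < 4, 10 < 11.
So b3 is strictly dominated for General C.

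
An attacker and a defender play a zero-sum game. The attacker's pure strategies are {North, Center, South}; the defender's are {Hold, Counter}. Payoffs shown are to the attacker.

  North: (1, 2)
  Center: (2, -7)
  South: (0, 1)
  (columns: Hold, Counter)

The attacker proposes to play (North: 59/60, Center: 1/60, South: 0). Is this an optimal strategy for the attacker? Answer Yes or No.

Against Hold this mix gives (59/60)·1 + (1/60)·2 = 61/60.
Against Counter this mix gives (59/60)·2 + (1/60)·(-7) = 37/20.
The defender will play Hold, holding the attacker to 61/60. Shifting weight toward the row that does better against Hold would raise this floor (the equalizing mix achieves 11/10 against both Hold and Counter), so the proposed strategy is not optimal.

No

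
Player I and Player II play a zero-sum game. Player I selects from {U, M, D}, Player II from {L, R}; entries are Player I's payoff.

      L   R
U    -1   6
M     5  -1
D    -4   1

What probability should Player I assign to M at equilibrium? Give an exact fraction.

Row minima: U → -1, M → -1, D → -4; maximin = -1.
Column maxima: L → 5, R → 6; minimax = 5.
-1 ≠ 5, so there is no saddle point; optimal play is mixed.
D is strictly dominated by U, so Player I never plays it.
On the remaining 2×2 (U, M vs L, R):
Let Player I play U with probability p. Expected payoff against L: (-1)p + 5(1−p) = −6p + 5; against R: 6p + (-1)(1−p) = 7p − 1.
Setting these equal: −6p + 5 = 7p − 1 ⇒ −13p = -6 ⇒ p = 6/13, and the value is (-6)·(6/13) + 5 = 29/13.
For Player II: with q = P(L), equating U's and M's payoffs gives −7q + 6 = 6q − 1 ⇒ q = 7/13.

7/13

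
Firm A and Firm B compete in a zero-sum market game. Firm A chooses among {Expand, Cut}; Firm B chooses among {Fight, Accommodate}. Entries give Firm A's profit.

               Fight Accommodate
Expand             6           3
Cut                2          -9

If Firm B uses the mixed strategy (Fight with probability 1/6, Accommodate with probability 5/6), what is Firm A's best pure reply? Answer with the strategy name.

Expand

Expected payoff of Expand: (1/6)·6 + (5/6)·3 = 7/2.
Expected payoff of Cut: (1/6)·2 + (5/6)·(-9) = -43/6.
The largest is 7/2, so Firm A's best response is Expand.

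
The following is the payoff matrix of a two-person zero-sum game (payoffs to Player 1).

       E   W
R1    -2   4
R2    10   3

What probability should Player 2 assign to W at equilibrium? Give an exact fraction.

Row minima: R1 → -2, R2 → 3; maximin = 3.
Column maxima: E → 10, W → 4; minimax = 4.
3 ≠ 4, so there is no saddle point; optimal play is mixed.
Let Player 1 play R1 with probability p. Expected payoff against E: (-2)p + 10(1−p) = −12p + 10; against W: 4p + 3(1−p) = p + 3.
Setting these equal: −12p + 10 = p + 3 ⇒ −13p = -7 ⇒ p = 7/13, and the value is (-12)·(7/13) + 10 = 46/13.
For Player 2: with q = P(E), equating R1's and R2's payoffs gives −6q + 4 = 7q + 3 ⇒ q = 1/13.

12/13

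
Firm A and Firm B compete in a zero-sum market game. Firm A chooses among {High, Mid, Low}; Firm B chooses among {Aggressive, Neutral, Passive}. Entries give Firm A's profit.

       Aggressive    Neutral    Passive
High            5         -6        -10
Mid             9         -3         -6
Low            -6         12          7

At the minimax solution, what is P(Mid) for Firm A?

13/28

Row minima: High → -10, Mid → -6, Low → -6; maximin = -6.
Column maxima: Aggressive → 9, Neutral → 12, Passive → 7; minimax = 7.
-6 ≠ 7, so there is no saddle point; optimal play is mixed.
High is strictly dominated by Mid, so Firm A never plays it.
Neutral is strictly dominated by Passive (it gives Firm A strictly more in every row), so Firm B never plays it.
On the remaining 2×2 (Mid, Low vs Aggressive, Passive):
Let Firm A play Mid with probability p. Expected payoff against Aggressive: 9p + (-6)(1−p) = 15p − 6; against Passive: (-6)p + 7(1−p) = −13p + 7.
Setting these equal: 15p − 6 = −13p + 7 ⇒ 28p = 13 ⇒ p = 13/28, and the value is (15)·(13/28) − 6 = 27/28.
For Firm B: with q = P(Aggressive), equating Mid's and Low's payoffs gives 15q − 6 = −13q + 7 ⇒ q = 13/28.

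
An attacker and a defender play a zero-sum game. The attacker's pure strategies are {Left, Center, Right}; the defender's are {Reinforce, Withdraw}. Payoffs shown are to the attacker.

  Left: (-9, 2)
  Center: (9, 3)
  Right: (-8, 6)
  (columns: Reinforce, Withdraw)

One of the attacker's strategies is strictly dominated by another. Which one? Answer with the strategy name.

Center gives a strictly higher payoff than Left against every column: 9 > -9, 3 > 2.
So Left is strictly dominated and the attacker never plays it.

Left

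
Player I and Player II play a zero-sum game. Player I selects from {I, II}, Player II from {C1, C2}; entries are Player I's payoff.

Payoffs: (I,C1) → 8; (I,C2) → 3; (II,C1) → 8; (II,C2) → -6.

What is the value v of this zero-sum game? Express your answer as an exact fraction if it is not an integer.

3

Row minima: I → 3, II → -6; maximin = 3.
Column maxima: C1 → 8, C2 → 3; minimax = 3.
Since maximin = minimax = 3, there is a saddle point and the value is 3.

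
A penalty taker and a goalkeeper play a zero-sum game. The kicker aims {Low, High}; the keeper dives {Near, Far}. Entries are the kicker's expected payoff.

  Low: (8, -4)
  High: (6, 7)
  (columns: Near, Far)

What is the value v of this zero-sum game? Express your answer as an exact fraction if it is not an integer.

Row minima: Low → -4, High → 6; maximin = 6.
Column maxima: Near → 8, Far → 7; minimax = 7.
6 ≠ 7, so there is no saddle point; optimal play is mixed.
Let the kicker play Low with probability p. Expected payoff against Near: 8p + 6(1−p) = 2p + 6; against Far: (-4)p + 7(1−p) = −11p + 7.
Setting these equal: 2p + 6 = −11p + 7 ⇒ 13p = 1 ⇒ p = 1/13, and the value is (2)·(1/13) + 6 = 80/13.
For the keeper: with q = P(Near), equating Low's and High's payoffs gives 12q − 4 = −q + 7 ⇒ q = 11/13.

80/13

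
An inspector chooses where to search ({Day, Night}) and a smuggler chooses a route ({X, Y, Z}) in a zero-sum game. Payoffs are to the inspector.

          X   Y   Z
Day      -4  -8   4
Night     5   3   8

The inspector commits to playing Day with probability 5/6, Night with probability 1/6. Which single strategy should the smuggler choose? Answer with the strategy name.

Y

If the smuggler plays X, the inspector's expected payoff is (5/6)·(-4) + (1/6)·5 = -5/2.
If the smuggler plays Y, the inspector's expected payoff is (5/6)·(-8) + (1/6)·3 = -37/6.
If the smuggler plays Z, the inspector's expected payoff is (5/6)·4 + (1/6)·8 = 14/3.
The smuggler minimizes the inspector's payoff; the smallest is -37/6, so the best response is Y.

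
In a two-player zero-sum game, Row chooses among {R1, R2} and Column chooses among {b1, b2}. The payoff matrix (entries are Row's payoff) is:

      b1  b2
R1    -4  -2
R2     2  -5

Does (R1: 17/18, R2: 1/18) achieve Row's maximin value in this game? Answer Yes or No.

No

Against b1 this mix gives (17/18)·(-4) + (1/18)·2 = -11/3.
Against b2 this mix gives (17/18)·(-2) + (1/18)·(-5) = -13/6.
Column will play b1, holding Row to -11/3. Shifting weight toward the row that does better against b1 would raise this floor (the equalizing mix achieves -8/3 against both b1 and b2), so the proposed strategy is not optimal.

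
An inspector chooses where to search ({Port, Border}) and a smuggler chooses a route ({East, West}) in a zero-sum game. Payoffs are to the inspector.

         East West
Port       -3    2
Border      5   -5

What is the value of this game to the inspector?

Row minima: Port → -3, Border → -5; maximin = -3.
Column maxima: East → 5, West → 2; minimax = 2.
-3 ≠ 2, so there is no saddle point; optimal play is mixed.
Let the inspector play Port with probability p. Expected payoff against East: (-3)p + 5(1−p) = −8p + 5; against West: 2p + (-5)(1−p) = 7p − 5.
Setting these equal: −8p + 5 = 7p − 5 ⇒ −15p = -10 ⇒ p = 2/3, and the value is (-8)·(2/3) + 5 = -1/3.
For the smuggler: with q = P(East), equating Port's and Border's payoffs gives −5q + 2 = 10q − 5 ⇒ q = 7/15.

-1/3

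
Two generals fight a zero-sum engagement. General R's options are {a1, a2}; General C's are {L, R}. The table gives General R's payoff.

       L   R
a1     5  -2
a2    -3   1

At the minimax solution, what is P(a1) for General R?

4/11

Row minima: a1 → -2, a2 → -3; maximin = -2.
Column maxima: L → 5, R → 1; minimax = 1.
-2 ≠ 1, so there is no saddle point; optimal play is mixed.
Let General R play a1 with probability p. Expected payoff against L: 5p + (-3)(1−p) = 8p − 3; against R: (-2)p + 1(1−p) = −3p + 1.
Setting these equal: 8p − 3 = −3p + 1 ⇒ 11p = 4 ⇒ p = 4/11, and the value is (8)·(4/11) − 3 = -1/11.
For General C: with q = P(L), equating a1's and a2's payoffs gives 7q − 2 = −4q + 1 ⇒ q = 3/11.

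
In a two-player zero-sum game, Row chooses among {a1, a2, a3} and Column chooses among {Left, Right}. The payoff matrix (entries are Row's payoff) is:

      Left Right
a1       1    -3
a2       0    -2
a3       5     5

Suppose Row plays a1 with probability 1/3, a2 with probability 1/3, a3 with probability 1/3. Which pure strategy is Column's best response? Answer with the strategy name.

Right

If Column plays Left, Row's expected payoff is (1/3)·1 + (1/3)·0 + (1/3)·5 = 2.
If Column plays Right, Row's expected payoff is (1/3)·(-3) + (1/3)·(-2) + (1/3)·5 = 0.
Column minimizes Row's payoff; the smallest is 0, so the best response is Right.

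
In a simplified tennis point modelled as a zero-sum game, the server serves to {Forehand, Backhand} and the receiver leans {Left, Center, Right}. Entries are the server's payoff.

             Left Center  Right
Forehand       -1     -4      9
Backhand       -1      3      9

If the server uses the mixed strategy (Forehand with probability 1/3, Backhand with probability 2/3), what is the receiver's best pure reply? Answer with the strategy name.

If the receiver plays Left, the server's expected payoff is (1/3)·(-1) + (2/3)·(-1) = -1.
If the receiver plays Center, the server's expected payoff is (1/3)·(-4) + (2/3)·3 = 2/3.
If the receiver plays Right, the server's expected payoff is (1/3)·9 + (2/3)·9 = 9.
The receiver minimizes the server's payoff; the smallest is -1, so the best response is Left.

Left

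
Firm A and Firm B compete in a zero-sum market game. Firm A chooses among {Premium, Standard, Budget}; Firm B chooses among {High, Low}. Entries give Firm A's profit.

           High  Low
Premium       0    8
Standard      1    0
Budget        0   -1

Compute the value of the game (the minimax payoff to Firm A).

8/9

Row minima: Premium → 0, Standard → 0, Budget → -1; maximin = 0.
Column maxima: High → 1, Low → 8; minimax = 1.
0 ≠ 1, so there is no saddle point; optimal play is mixed.
Budget is strictly dominated by Standard, so Firm A never plays it.
On the remaining 2×2 (Premium, Standard vs High, Low):
Let Firm A play Premium with probability p. Expected payoff against High: 0p + 1(1−p) = −p + 1; against Low: 8p + 0(1−p) = 8p.
Setting these equal: −p + 1 = 8p ⇒ −9p = -1 ⇒ p = 1/9, and the value is (-1)·(1/9) + 1 = 8/9.
For Firm B: with q = P(High), equating Premium's and Standard's payoffs gives −8q + 8 = q ⇒ q = 8/9.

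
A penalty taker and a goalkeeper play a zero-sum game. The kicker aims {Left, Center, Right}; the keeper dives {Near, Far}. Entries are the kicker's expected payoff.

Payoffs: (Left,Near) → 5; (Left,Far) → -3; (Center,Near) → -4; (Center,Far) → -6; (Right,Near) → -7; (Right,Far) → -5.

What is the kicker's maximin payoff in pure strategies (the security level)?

Row minima: Left → -3, Center → -6, Right → -7.
The best of these is -3.

-3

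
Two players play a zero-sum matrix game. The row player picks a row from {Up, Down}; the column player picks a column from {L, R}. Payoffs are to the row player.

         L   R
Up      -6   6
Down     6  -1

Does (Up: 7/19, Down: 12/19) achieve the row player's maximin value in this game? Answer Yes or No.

Against L this mix gives (7/19)·(-6) + (12/19)·6 = 30/19.
Against R this mix gives (7/19)·6 + (12/19)·(-1) = 30/19.
All of the column player's active replies (L, R) yield 30/19, and no column does worse for the row player. The mix makes the column player indifferent and guarantees 30/19, so it is optimal.

Yes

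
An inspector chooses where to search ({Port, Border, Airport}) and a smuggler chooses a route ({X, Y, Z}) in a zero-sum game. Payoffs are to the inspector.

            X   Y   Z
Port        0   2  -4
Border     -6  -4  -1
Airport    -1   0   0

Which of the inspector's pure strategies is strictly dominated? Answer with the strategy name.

Airport gives a strictly higher payoff than Border against every column: -1 > -6, 0 > -4, 0 > -1.
So Border is strictly dominated and the inspector never plays it.

Border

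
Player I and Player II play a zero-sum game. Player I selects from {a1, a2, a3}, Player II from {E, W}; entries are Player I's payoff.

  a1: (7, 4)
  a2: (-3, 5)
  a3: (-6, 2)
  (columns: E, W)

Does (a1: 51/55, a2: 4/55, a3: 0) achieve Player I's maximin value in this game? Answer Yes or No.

No

Against E this mix gives (51/55)·7 + (4/55)·(-3) = 69/11.
Against W this mix gives (51/55)·4 + (4/55)·5 = 224/55.
Player II will play W, holding Player I to 224/55. Shifting weight toward the row that does better against W would raise this floor (the equalizing mix achieves 47/11 against both W and E), so the proposed strategy is not optimal.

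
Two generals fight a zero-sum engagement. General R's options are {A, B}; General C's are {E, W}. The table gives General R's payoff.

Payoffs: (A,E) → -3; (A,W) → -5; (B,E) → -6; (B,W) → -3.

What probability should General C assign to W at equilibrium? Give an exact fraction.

Row minima: A → -5, B → -6; maximin = -5.
Column maxima: E → -3, W → -3; minimax = -3.
-5 ≠ -3, so there is no saddle point; optimal play is mixed.
Let General R play A with probability p. Expected payoff against E: (-3)p + (-6)(1−p) = 3p − 6; against W: (-5)p + (-3)(1−p) = −2p − 3.
Setting these equal: 3p − 6 = −2p − 3 ⇒ 5p = 3 ⇒ p = 3/5, and the value is (3)·(3/5) − 6 = -21/5.
For General C: with q = P(E), equating A's and B's payoffs gives 2q − 5 = −3q − 3 ⇒ q = 2/5.

3/5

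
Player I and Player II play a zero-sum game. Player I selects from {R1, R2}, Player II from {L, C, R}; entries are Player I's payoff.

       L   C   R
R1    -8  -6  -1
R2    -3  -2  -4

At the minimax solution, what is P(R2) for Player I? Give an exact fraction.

Row minima: R1 → -8, R2 → -4; maximin = -4.
Column maxima: L → -3, C → -2, R → -1; minimax = -3.
-4 ≠ -3, so there is no saddle point; optimal play is mixed.
C is strictly dominated by L (it gives Player I strictly more in every row), so Player II never plays it.
On the remaining 2×2 (R1, R2 vs L, R):
Let Player I play R1 with probability p. Expected payoff against L: (-8)p + (-3)(1−p) = −5p − 3; against R: (-1)p + (-4)(1−p) = 3p − 4.
Setting these equal: −5p − 3 = 3p − 4 ⇒ −8p = -1 ⇒ p = 1/8, and the value is (-5)·(1/8) − 3 = -29/8.
For Player II: with q = P(L), equating R1's and R2's payoffs gives −7q − 1 = q − 4 ⇒ q = 3/8.

7/8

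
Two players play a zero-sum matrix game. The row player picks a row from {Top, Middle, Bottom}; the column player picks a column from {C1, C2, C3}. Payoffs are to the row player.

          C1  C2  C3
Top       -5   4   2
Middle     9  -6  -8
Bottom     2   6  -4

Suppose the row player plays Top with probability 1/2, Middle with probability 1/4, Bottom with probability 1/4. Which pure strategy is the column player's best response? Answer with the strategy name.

C3

If the column player plays C1, the row player's expected payoff is (1/2)·(-5) + (1/4)·9 + (1/4)·2 = 1/4.
If the column player plays C2, the row player's expected payoff is (1/2)·4 + (1/4)·(-6) + (1/4)·6 = 2.
If the column player plays C3, the row player's expected payoff is (1/2)·2 + (1/4)·(-8) + (1/4)·(-4) = -2.
The column player minimizes the row player's payoff; the smallest is -2, so the best response is C3.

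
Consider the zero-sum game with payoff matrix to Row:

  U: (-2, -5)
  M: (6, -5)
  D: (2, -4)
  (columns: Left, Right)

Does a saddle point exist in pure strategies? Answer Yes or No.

Yes

Row minima: U → -5, M → -5, D → -4; maximin = -4.
Column maxima: Left → 6, Right → -4; minimax = -4.
maximin = minimax = -4, so a saddle point exists.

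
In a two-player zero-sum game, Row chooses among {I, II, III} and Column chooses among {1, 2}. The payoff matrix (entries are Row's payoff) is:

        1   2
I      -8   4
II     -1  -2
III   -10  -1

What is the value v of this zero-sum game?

Row minima: I → -8, II → -2, III → -10; maximin = -2.
Column maxima: 1 → -1, 2 → 4; minimax = -1.
-2 ≠ -1, so there is no saddle point; optimal play is mixed.
III is strictly dominated by I, so Row never plays it.
On the remaining 2×2 (I, II vs 1, 2):
Let Row play I with probability p. Expected payoff against 1: (-8)p + (-1)(1−p) = −7p − 1; against 2: 4p + (-2)(1−p) = 6p − 2.
Setting these equal: −7p − 1 = 6p − 2 ⇒ −13p = -1 ⇒ p = 1/13, and the value is (-7)·(1/13) − 1 = -20/13.
For Column: with q = P(1), equating I's and II's payoffs gives −12q + 4 = q − 2 ⇒ q = 6/13.

-20/13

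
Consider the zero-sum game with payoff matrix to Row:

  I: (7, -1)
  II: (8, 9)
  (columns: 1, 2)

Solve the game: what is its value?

Row minima: I → -1, II → 8; maximin = 8.
Column maxima: 1 → 8, 2 → 9; minimax = 8.
Since maximin = minimax = 8, there is a saddle point and the value is 8.

8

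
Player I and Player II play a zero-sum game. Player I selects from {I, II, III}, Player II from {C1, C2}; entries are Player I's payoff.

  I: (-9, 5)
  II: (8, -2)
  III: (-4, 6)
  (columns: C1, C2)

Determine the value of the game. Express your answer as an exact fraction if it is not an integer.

2

Row minima: I → -9, II → -2, III → -4; maximin = -2.
Column maxima: C1 → 8, C2 → 6; minimax = 6.
-2 ≠ 6, so there is no saddle point; optimal play is mixed.
I is strictly dominated by III, so Player I never plays it.
On the remaining 2×2 (II, III vs C1, C2):
Let Player I play II with probability p. Expected payoff against C1: 8p + (-4)(1−p) = 12p − 4; against C2: (-2)p + 6(1−p) = −8p + 6.
Setting these equal: 12p − 4 = −8p + 6 ⇒ 20p = 10 ⇒ p = 1/2, and the value is (12)·(1/2) − 4 = 2.
For Player II: with q = P(C1), equating II's and III's payoffs gives 10q − 2 = −10q + 6 ⇒ q = 2/5.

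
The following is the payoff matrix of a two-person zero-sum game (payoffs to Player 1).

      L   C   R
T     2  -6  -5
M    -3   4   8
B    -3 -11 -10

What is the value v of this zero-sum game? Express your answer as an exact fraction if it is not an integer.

-2/3

Row minima: T → -6, M → -3, B → -11; maximin = -3.
Column maxima: L → 2, C → 4, R → 8; minimax = 2.
-3 ≠ 2, so there is no saddle point; optimal play is mixed.
B is strictly dominated by T, so Player 1 never plays it.
R is strictly dominated by C (it gives Player 1 strictly more in every row), so Player 2 never plays it.
On the remaining 2×2 (T, M vs L, C):
Let Player 1 play T with probability p. Expected payoff against L: 2p + (-3)(1−p) = 5p − 3; against C: (-6)p + 4(1−p) = −10p + 4.
Setting these equal: 5p − 3 = −10p + 4 ⇒ 15p = 7 ⇒ p = 7/15, and the value is (5)·(7/15) − 3 = -2/3.
For Player 2: with q = P(L), equating T's and M's payoffs gives 8q − 6 = −7q + 4 ⇒ q = 2/3.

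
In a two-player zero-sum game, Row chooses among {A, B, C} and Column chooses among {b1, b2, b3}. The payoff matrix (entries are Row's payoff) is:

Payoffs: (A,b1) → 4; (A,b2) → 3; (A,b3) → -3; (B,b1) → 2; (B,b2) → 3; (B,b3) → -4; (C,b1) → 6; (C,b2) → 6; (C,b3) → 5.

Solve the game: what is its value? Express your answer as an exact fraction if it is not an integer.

5

Row minima: A → -3, B → -4, C → 5; maximin = 5.
Column maxima: b1 → 6, b2 → 6, b3 → 5; minimax = 5.
Since maximin = minimax = 5, there is a saddle point and the value is 5.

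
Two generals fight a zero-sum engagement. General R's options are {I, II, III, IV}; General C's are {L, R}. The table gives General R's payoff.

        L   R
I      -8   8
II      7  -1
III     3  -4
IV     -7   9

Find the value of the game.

Row minima: I → -8, II → -1, III → -4, IV → -7; maximin = -1.
Column maxima: L → 7, R → 9; minimax = 7.
-1 ≠ 7, so there is no saddle point; optimal play is mixed.
I is strictly dominated by IV, so General R never plays it.
III is strictly dominated by II, so General R never plays it.
On the remaining 2×2 (II, IV vs L, R):
Let General R play II with probability p. Expected payoff against L: 7p + (-7)(1−p) = 14p − 7; against R: (-1)p + 9(1−p) = −10p + 9.
Setting these equal: 14p − 7 = −10p + 9 ⇒ 24p = 16 ⇒ p = 2/3, and the value is (14)·(2/3) − 7 = 7/3.
For General C: with q = P(L), equating II's and IV's payoffs gives 8q − 1 = −16q + 9 ⇒ q = 5/12.

7/3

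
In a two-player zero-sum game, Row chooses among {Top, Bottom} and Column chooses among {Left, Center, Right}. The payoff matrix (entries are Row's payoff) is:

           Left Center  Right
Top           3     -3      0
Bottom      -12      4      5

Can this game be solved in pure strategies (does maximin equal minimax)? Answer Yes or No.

No

Row minima: Top → -3, Bottom → -12; maximin = -3.
Column maxima: Left → 3, Center → 4, Right → 5; minimax = 3.
-3 ≠ 3, so no pure-strategy equilibrium exists.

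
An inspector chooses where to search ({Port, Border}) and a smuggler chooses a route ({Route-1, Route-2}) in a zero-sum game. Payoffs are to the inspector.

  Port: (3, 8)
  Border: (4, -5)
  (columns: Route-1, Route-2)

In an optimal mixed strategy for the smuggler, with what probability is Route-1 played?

Row minima: Port → 3, Border → -5; maximin = 3.
Column maxima: Route-1 → 4, Route-2 → 8; minimax = 4.
3 ≠ 4, so there is no saddle point; optimal play is mixed.
Let the inspector play Port with probability p. Expected payoff against Route-1: 3p + 4(1−p) = −p + 4; against Route-2: 8p + (-5)(1−p) = 13p − 5.
Setting these equal: −p + 4 = 13p − 5 ⇒ −14p = -9 ⇒ p = 9/14, and the value is (-1)·(9/14) + 4 = 47/14.
For the smuggler: with q = P(Route-1), equating Port's and Border's payoffs gives −5q + 8 = 9q − 5 ⇒ q = 13/14.

13/14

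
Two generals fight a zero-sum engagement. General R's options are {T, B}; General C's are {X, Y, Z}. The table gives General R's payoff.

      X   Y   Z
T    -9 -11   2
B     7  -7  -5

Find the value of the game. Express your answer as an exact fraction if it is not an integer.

Row minima: T → -11, B → -7; maximin = -7.
Column maxima: X → 7, Y → -7, Z → 2; minimax = -7.
Since maximin = minimax = -7, there is a saddle point and the value is -7.

-7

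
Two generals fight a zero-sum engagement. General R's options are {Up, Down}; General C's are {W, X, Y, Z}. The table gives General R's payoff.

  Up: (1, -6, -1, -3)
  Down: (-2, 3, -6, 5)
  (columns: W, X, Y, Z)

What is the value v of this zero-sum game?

Row minima: Up → -6, Down → -6; maximin = -6.
Column maxima: W → 1, X → 3, Y → -1, Z → 5; minimax = -1.
-6 ≠ -1, so there is no saddle point; optimal play is mixed.
W is strictly dominated by Y (it gives General R strictly more in every row), so General C never plays it.
Z is strictly dominated by X (it gives General R strictly more in every row), so General C never plays it.
On the remaining 2×2 (Up, Down vs X, Y):
Let General R play Up with probability p. Expected payoff against X: (-6)p + 3(1−p) = −9p + 3; against Y: (-1)p + (-6)(1−p) = 5p − 6.
Setting these equal: −9p + 3 = 5p − 6 ⇒ −14p = -9 ⇒ p = 9/14, and the value is (-9)·(9/14) + 3 = -39/14.
For General C: with q = P(X), equating Up's and Down's payoffs gives −5q − 1 = 9q − 6 ⇒ q = 5/14.

-39/14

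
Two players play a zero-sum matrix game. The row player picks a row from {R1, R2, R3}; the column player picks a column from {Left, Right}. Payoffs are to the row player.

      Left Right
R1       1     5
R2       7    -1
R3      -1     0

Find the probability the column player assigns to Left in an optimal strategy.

Row minima: R1 → 1, R2 → -1, R3 → -1; maximin = 1.
Column maxima: Left → 7, Right → 5; minimax = 5.
1 ≠ 5, so there is no saddle point; optimal play is mixed.
R3 is strictly dominated by R1, so the row player never plays it.
On the remaining 2×2 (R1, R2 vs Left, Right):
Let the row player play R1 with probability p. Expected payoff against Left: 1p + 7(1−p) = −6p + 7; against Right: 5p + (-1)(1−p) = 6p − 1.
Setting these equal: −6p + 7 = 6p − 1 ⇒ −12p = -8 ⇒ p = 2/3, and the value is (-6)·(2/3) + 7 = 3.
For the column player: with q = P(Left), equating R1's and R2's payoffs gives −4q + 5 = 8q − 1 ⇒ q = 1/2.

1/2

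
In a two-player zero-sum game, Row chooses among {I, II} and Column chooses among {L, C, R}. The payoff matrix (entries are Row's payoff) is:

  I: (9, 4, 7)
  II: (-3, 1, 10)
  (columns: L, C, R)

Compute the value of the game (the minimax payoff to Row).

Row minima: I → 4, II → -3; maximin = 4.
Column maxima: L → 9, C → 4, R → 10; minimax = 4.
Since maximin = minimax = 4, there is a saddle point and the value is 4.

4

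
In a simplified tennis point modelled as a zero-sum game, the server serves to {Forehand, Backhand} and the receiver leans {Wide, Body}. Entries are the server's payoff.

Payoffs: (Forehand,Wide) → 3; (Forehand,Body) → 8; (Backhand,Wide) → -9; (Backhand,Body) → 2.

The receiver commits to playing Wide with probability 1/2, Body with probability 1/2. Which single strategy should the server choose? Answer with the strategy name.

Expected payoff of Forehand: (1/2)·3 + (1/2)·8 = 11/2.
Expected payoff of Backhand: (1/2)·(-9) + (1/2)·2 = -7/2.
The largest is 11/2, so the server's best response is Forehand.

Forehand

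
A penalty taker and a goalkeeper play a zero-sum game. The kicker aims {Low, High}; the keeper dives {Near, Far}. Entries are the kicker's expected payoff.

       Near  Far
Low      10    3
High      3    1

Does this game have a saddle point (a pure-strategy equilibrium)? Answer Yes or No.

Row minima: Low → 3, High → 1; maximin = 3.
Column maxima: Near → 10, Far → 3; minimax = 3.
maximin = minimax = 3, so a saddle point exists.

Yes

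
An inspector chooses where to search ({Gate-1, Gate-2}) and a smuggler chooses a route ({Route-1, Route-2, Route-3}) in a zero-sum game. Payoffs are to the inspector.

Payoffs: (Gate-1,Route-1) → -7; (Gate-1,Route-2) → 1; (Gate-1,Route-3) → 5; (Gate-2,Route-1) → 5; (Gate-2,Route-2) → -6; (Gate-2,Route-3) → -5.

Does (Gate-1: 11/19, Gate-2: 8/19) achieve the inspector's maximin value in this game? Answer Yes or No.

Yes

Against Route-1 this mix gives (11/19)·(-7) + (8/19)·5 = -37/19.
Against Route-2 this mix gives (11/19)·1 + (8/19)·(-6) = -37/19.
Against Route-3 this mix gives (11/19)·5 + (8/19)·(-5) = 15/19.
All of the smuggler's active replies (Route-1, Route-2) yield -37/19, and no column does worse for the inspector. The mix makes the smuggler indifferent and guarantees -37/19, so it is optimal.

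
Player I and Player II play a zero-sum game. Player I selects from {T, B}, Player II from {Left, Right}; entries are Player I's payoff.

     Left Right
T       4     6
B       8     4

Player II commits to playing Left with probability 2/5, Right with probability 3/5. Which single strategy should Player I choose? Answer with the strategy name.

Expected payoff of T: (2/5)·4 + (3/5)·6 = 26/5.
Expected payoff of B: (2/5)·8 + (3/5)·4 = 28/5.
The largest is 28/5, so Player I's best response is B.

B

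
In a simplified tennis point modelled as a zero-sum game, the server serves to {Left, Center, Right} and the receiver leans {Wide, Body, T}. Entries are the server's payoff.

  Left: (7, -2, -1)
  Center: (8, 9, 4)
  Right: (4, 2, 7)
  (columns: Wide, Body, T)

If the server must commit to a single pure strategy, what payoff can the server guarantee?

4

Row minima: Left → -2, Center → 4, Right → 2.
The best of these is 4.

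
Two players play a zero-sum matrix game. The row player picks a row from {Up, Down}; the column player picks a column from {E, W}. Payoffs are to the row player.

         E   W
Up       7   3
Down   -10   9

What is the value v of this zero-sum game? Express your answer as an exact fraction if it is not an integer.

93/23

Row minima: Up → 3, Down → -10; maximin = 3.
Column maxima: E → 7, W → 9; minimax = 7.
3 ≠ 7, so there is no saddle point; optimal play is mixed.
Let the row player play Up with probability p. Expected payoff against E: 7p + (-10)(1−p) = 17p − 10; against W: 3p + 9(1−p) = −6p + 9.
Setting these equal: 17p − 10 = −6p + 9 ⇒ 23p = 19 ⇒ p = 19/23, and the value is (17)·(19/23) − 10 = 93/23.
For the column player: with q = P(E), equating Up's and Down's payoffs gives 4q + 3 = −19q + 9 ⇒ q = 6/23.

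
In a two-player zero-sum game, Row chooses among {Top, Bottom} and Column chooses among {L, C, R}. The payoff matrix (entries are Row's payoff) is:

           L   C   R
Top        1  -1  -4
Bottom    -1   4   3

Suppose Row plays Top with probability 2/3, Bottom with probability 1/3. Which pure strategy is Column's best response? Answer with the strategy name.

If Column plays L, Row's expected payoff is (2/3)·1 + (1/3)·(-1) = 1/3.
If Column plays C, Row's expected payoff is (2/3)·(-1) + (1/3)·4 = 2/3.
If Column plays R, Row's expected payoff is (2/3)·(-4) + (1/3)·3 = -5/3.
Column minimizes Row's payoff; the smallest is -5/3, so the best response is R.

R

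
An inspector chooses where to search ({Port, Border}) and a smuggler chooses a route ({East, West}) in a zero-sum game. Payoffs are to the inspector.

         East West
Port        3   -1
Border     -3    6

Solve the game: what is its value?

15/13

Row minima: Port → -1, Border → -3; maximin = -1.
Column maxima: East → 3, West → 6; minimax = 3.
-1 ≠ 3, so there is no saddle point; optimal play is mixed.
Let the inspector play Port with probability p. Expected payoff against East: 3p + (-3)(1−p) = 6p − 3; against West: (-1)p + 6(1−p) = −7p + 6.
Setting these equal: 6p − 3 = −7p + 6 ⇒ 13p = 9 ⇒ p = 9/13, and the value is (6)·(9/13) − 3 = 15/13.
For the smuggler: with q = P(East), equating Port's and Border's payoffs gives 4q − 1 = −9q + 6 ⇒ q = 7/13.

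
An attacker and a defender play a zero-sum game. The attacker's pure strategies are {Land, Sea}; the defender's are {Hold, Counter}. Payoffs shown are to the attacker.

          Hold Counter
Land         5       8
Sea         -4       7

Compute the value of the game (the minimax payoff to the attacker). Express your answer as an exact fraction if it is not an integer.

5

Row minima: Land → 5, Sea → -4; maximin = 5.
Column maxima: Hold → 5, Counter → 8; minimax = 5.
Since maximin = minimax = 5, there is a saddle point and the value is 5.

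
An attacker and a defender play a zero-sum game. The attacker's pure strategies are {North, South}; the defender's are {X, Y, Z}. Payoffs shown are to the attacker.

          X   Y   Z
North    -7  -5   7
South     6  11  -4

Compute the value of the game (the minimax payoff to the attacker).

7/12

Row minima: North → -7, South → -4; maximin = -4.
Column maxima: X → 6, Y → 11, Z → 7; minimax = 6.
-4 ≠ 6, so there is no saddle point; optimal play is mixed.
Y is strictly dominated by X (it gives the attacker strictly more in every row), so the defender never plays it.
On the remaining 2×2 (North, South vs X, Z):
Let the attacker play North with probability p. Expected payoff against X: (-7)p + 6(1−p) = −13p + 6; against Z: 7p + (-4)(1−p) = 11p − 4.
Setting these equal: −13p + 6 = 11p − 4 ⇒ −24p = -10 ⇒ p = 5/12, and the value is (-13)·(5/12) + 6 = 7/12.
For the defender: with q = P(X), equating North's and South's payoffs gives −14q + 7 = 10q − 4 ⇒ q = 11/24.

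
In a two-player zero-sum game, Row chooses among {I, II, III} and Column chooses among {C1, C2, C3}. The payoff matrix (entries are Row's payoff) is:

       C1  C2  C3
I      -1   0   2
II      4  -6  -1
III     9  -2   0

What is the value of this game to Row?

-1/6

Row minima: I → -1, II → -6, III → -2; maximin = -1.
Column maxima: C1 → 9, C2 → 0, C3 → 2; minimax = 0.
-1 ≠ 0, so there is no saddle point; optimal play is mixed.
II is strictly dominated by III, so Row never plays it.
C3 is strictly dominated by C2 (it gives Row strictly more in every row), so Column never plays it.
On the remaining 2×2 (I, III vs C1, C2):
Let Row play I with probability p. Expected payoff against C1: (-1)p + 9(1−p) = −10p + 9; against C2: 0p + (-2)(1−p) = 2p − 2.
Setting these equal: −10p + 9 = 2p − 2 ⇒ −12p = -11 ⇒ p = 11/12, and the value is (-10)·(11/12) + 9 = -1/6.
For Column: with q = P(C1), equating I's and III's payoffs gives −q = 11q − 2 ⇒ q = 1/6.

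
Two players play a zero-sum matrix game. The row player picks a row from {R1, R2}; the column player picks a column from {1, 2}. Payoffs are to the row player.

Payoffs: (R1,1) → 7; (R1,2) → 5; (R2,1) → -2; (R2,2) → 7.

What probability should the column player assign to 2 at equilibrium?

9/11

Row minima: R1 → 5, R2 → -2; maximin = 5.
Column maxima: 1 → 7, 2 → 7; minimax = 7.
5 ≠ 7, so there is no saddle point; optimal play is mixed.
Let the row player play R1 with probability p. Expected payoff against 1: 7p + (-2)(1−p) = 9p − 2; against 2: 5p + 7(1−p) = −2p + 7.
Setting these equal: 9p − 2 = −2p + 7 ⇒ 11p = 9 ⇒ p = 9/11, and the value is (9)·(9/11) − 2 = 59/11.
For the column player: with q = P(1), equating R1's and R2's payoffs gives 2q + 5 = −9q + 7 ⇒ q = 2/11.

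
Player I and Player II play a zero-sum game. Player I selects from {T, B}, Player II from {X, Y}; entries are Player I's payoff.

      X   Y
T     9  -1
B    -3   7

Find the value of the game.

3

Row minima: T → -1, B → -3; maximin = -1.
Column maxima: X → 9, Y → 7; minimax = 7.
-1 ≠ 7, so there is no saddle point; optimal play is mixed.
Let Player I play T with probability p. Expected payoff against X: 9p + (-3)(1−p) = 12p − 3; against Y: (-1)p + 7(1−p) = −8p + 7.
Setting these equal: 12p − 3 = −8p + 7 ⇒ 20p = 10 ⇒ p = 1/2, and the value is (12)·(1/2) − 3 = 3.
For Player II: with q = P(X), equating T's and B's payoffs gives 10q − 1 = −10q + 7 ⇒ q = 2/5.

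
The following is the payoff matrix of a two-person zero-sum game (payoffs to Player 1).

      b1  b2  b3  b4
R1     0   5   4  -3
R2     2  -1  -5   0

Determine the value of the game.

Row minima: R1 → -3, R2 → -5; maximin = -3.
Column maxima: b1 → 2, b2 → 5, b3 → 4, b4 → 0; minimax = 0.
-3 ≠ 0, so there is no saddle point; optimal play is mixed.
b1 is strictly dominated by b4 (it gives Player 1 strictly more in every row), so Player 2 never plays it.
b2 is strictly dominated by b3 (it gives Player 1 strictly more in every row), so Player 2 never plays it.
On the remaining 2×2 (R1, R2 vs b3, b4):
Let Player 1 play R1 with probability p. Expected payoff against b3: 4p + (-5)(1−p) = 9p − 5; against b4: (-3)p + 0(1−p) = −3p.
Setting these equal: 9p − 5 = −3p ⇒ 12p = 5 ⇒ p = 5/12, and the value is (9)·(5/12) − 5 = -5/4.
For Player 2: with q = P(b3), equating R1's and R2's payoffs gives 7q − 3 = −5q ⇒ q = 1/4.

-5/4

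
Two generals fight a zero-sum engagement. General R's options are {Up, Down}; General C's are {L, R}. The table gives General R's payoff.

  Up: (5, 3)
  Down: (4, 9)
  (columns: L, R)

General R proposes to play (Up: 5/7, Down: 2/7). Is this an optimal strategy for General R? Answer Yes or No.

Yes

Against L this mix gives (5/7)·5 + (2/7)·4 = 33/7.
Against R this mix gives (5/7)·3 + (2/7)·9 = 33/7.
All of General C's active replies (L, R) yield 33/7, and no column does worse for General R. The mix makes General C indifferent and guarantees 33/7, so it is optimal.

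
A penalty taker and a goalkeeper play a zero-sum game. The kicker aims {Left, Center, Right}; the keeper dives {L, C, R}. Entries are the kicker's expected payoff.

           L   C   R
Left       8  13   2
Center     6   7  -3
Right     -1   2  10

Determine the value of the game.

82/17

Row minima: Left → 2, Center → -3, Right → -1; maximin = 2.
Column maxima: L → 8, C → 13, R → 10; minimax = 8.
2 ≠ 8, so there is no saddle point; optimal play is mixed.
Center is strictly dominated by Left, so the kicker never plays it.
C is strictly dominated by L (it gives the kicker strictly more in every row), so the keeper never plays it.
On the remaining 2×2 (Left, Right vs L, R):
Let the kicker play Left with probability p. Expected payoff against L: 8p + (-1)(1−p) = 9p − 1; against R: 2p + 10(1−p) = −8p + 10.
Setting these equal: 9p − 1 = −8p + 10 ⇒ 17p = 11 ⇒ p = 11/17, and the value is (9)·(11/17) − 1 = 82/17.
For the keeper: with q = P(L), equating Left's and Right's payoffs gives 6q + 2 = −11q + 10 ⇒ q = 8/17.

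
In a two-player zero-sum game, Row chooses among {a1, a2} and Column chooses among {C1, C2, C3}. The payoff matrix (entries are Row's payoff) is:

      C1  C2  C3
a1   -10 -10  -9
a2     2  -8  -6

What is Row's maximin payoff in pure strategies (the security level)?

-8

Row minima: a1 → -10, a2 → -8.
The best of these is -8.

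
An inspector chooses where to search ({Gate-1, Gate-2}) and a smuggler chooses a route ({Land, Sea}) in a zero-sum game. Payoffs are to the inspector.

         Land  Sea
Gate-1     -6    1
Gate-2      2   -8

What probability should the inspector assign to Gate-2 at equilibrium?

7/17

Row minima: Gate-1 → -6, Gate-2 → -8; maximin = -6.
Column maxima: Land → 2, Sea → 1; minimax = 1.
-6 ≠ 1, so there is no saddle point; optimal play is mixed.
Let the inspector play Gate-1 with probability p. Expected payoff against Land: (-6)p + 2(1−p) = −8p + 2; against Sea: 1p + (-8)(1−p) = 9p − 8.
Setting these equal: −8p + 2 = 9p − 8 ⇒ −17p = -10 ⇒ p = 10/17, and the value is (-8)·(10/17) + 2 = -46/17.
For the smuggler: with q = P(Land), equating Gate-1's and Gate-2's payoffs gives −7q + 1 = 10q − 8 ⇒ q = 9/17.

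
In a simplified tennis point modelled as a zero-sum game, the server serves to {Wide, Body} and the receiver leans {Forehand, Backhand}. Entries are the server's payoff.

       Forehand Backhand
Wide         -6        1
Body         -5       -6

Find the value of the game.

-41/8

Row minima: Wide → -6, Body → -6; maximin = -6.
Column maxima: Forehand → -5, Backhand → 1; minimax = -5.
-6 ≠ -5, so there is no saddle point; optimal play is mixed.
Let the server play Wide with probability p. Expected payoff against Forehand: (-6)p + (-5)(1−p) = −p − 5; against Backhand: 1p + (-6)(1−p) = 7p − 6.
Setting these equal: −p − 5 = 7p − 6 ⇒ −8p = -1 ⇒ p = 1/8, and the value is (-1)·(1/8) − 5 = -41/8.
For the receiver: with q = P(Forehand), equating Wide's and Body's payoffs gives −7q + 1 = q − 6 ⇒ q = 7/8.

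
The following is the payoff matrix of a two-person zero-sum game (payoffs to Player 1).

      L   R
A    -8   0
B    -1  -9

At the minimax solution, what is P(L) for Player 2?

Row minima: A → -8, B → -9; maximin = -8.
Column maxima: L → -1, R → 0; minimax = -1.
-8 ≠ -1, so there is no saddle point; optimal play is mixed.
Let Player 1 play A with probability p. Expected payoff against L: (-8)p + (-1)(1−p) = −7p − 1; against R: 0p + (-9)(1−p) = 9p − 9.
Setting these equal: −7p − 1 = 9p − 9 ⇒ −16p = -8 ⇒ p = 1/2, and the value is (-7)·(1/2) − 1 = -9/2.
For Player 2: with q = P(L), equating A's and B's payoffs gives −8q = 8q − 9 ⇒ q = 9/16.

9/16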